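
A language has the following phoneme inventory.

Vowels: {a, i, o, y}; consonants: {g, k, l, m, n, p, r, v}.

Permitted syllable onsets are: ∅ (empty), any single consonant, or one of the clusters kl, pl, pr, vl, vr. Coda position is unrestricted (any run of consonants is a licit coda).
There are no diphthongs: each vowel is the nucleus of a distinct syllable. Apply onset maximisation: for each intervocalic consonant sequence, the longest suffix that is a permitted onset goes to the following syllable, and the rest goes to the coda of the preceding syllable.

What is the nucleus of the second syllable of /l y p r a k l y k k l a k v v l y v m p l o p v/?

a

Vowels present: y, a, y, a, y, o; each is a nucleus, giving 6 syllables.
The second nucleus (vowel 2 from the left) is /a/.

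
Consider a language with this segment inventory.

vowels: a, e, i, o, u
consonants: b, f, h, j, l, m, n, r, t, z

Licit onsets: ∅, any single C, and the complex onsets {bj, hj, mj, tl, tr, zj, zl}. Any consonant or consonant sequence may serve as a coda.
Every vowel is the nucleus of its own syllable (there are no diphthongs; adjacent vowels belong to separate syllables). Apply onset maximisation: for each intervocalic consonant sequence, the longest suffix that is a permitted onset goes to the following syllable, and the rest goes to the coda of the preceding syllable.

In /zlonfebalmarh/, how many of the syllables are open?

The vowels are o, e, a, a — 4 nuclei, so 4 syllables.
/o…e/ gap (V1→V2): cluster /nf/ — the longest permitted-onset suffix is /f/; onset = /f/, preceding coda = /n/.
/e…a/ gap (V2→V3): /b/ is a single consonant, so it becomes the next onset.
/a…a/ gap (V3→V4): /lm/ — longest licit onset from the right is /m/, leaving /l/ as coda.
So the parse is zlon.fe.bal.marh.
Classifying each syllable: /zlon/ (closed), /fe/ (open), /bal/ (closed), /marh/ (closed).
Open syllables: 1.

1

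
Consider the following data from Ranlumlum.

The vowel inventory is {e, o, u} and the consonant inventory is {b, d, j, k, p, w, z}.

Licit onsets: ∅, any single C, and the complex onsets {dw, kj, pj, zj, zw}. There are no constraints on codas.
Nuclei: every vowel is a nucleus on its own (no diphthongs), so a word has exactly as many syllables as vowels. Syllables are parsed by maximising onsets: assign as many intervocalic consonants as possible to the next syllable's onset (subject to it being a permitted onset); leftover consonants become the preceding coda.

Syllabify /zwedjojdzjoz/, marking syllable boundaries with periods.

zwed.jojd.zjoz

The vowels are e, o, o — 3 nuclei, so 3 syllables.
V1 /e/ – V2 /o/: /dj/ splits as /d/ + /j/ (/j/ is the longest suffix that is a licit onset).
V2 /o/ – V3 /o/: cluster /jdzj/ — the longest permitted-onset suffix is /zj/; onset = /zj/, preceding coda = /jd/.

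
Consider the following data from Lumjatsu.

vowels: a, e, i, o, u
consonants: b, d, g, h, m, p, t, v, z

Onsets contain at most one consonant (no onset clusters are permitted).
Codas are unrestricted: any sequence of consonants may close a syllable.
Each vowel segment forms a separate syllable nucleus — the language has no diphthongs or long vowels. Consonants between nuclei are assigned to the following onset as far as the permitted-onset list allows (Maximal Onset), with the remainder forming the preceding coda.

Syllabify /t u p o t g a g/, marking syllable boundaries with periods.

tu.pot.gag

Nuclei (vowels): u, o, a → 3 syllables.
Between /u/ (V1) and /o/ (V2): /p/ → onset of the next syllable (single consonants are always licit onsets).
Between /o/ (V2) and /a/ (V3): /tg/; trying suffixes from longest down, /g/ is the first permitted one, so coda /t/ | onset /g/.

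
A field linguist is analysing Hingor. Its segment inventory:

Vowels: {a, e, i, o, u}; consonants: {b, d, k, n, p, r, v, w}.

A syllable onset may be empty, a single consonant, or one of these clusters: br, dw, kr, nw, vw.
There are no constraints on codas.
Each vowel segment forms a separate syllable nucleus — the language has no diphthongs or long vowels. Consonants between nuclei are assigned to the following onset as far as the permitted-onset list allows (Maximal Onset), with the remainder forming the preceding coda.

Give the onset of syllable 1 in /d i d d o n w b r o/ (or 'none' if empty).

d

Vowels present: i, o, o; each is a nucleus, giving 3 syllables.
Between /i/ (V1) and /o/ (V2): /dd/ — longest licit onset from the right is /d/, leaving /d/ as coda.
Between /o/ (V2) and /o/ (V3): /nwbr/ — longest licit onset from the right is /br/, leaving /nw/ as coda.
So the parse is did.donw.bro.
Syllable 1 is /did/: onset /d/, nucleus /i/, coda /d/.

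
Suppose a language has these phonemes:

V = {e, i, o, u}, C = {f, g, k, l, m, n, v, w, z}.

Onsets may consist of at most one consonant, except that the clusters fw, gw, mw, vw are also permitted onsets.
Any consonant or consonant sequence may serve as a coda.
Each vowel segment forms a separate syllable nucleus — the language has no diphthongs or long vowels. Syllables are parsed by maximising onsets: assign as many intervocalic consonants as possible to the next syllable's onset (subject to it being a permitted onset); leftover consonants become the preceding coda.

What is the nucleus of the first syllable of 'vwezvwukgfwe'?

The vowels are e, u, e — 3 nuclei, so 3 syllables.
The first nucleus (vowel 1 from the left) is /e/.

e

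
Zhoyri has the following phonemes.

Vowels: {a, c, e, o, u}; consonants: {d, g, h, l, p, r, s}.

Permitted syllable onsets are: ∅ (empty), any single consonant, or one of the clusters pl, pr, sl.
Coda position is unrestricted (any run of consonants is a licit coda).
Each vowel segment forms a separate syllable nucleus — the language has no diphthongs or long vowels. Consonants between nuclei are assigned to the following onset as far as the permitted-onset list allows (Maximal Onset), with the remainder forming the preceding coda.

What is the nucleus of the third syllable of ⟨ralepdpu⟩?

u

The vowels are a, e, u — 3 nuclei, so 3 syllables.
The third nucleus (vowel 3 from the left) is /u/.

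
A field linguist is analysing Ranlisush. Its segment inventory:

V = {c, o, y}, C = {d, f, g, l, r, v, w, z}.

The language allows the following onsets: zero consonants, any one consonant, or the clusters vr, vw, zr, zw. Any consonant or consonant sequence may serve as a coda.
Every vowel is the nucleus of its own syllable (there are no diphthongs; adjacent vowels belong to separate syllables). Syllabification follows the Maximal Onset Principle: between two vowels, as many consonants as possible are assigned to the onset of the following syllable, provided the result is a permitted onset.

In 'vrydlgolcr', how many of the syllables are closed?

2

Nuclei (vowels): y, o, c → 3 syllables.
σ1/σ2 boundary: /dlg/ splits as /dl/ + /g/ (/g/ is the longest suffix that is a licit onset).
σ2/σ3 boundary: /l/ is a single consonant, so it becomes the next onset.
So the parse is vrydl.go.lcr.
Classifying each syllable: /vrydl/ (closed), /go/ (open), /lcr/ (closed).
Closed syllables: 2.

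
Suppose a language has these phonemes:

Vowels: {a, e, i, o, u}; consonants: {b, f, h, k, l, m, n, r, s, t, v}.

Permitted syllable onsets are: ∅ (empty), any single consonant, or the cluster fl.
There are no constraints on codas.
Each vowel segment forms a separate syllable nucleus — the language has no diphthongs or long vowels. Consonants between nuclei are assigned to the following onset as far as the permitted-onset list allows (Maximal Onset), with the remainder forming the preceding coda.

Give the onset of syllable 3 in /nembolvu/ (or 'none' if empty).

v

The vowels are e, o, u — 3 nuclei, so 3 syllables.
σ1/σ2 boundary: cluster /mb/ — the longest permitted-onset suffix is /b/; onset = /b/, preceding coda = /m/.
σ2/σ3 boundary: /lv/; trying suffixes from longest down, /v/ is the first permitted one, so coda /l/ | onset /v/.
Putting it together: nem.bol.vu.
Syllable 3 is /vu/: onset /v/, nucleus /u/, coda ∅.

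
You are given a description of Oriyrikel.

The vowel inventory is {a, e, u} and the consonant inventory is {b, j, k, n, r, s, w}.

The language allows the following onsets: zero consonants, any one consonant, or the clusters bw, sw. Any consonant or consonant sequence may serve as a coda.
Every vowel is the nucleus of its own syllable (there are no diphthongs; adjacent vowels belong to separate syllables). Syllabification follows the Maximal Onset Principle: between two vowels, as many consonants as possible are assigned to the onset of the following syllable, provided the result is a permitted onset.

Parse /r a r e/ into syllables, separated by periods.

Nuclei (vowels): a, e → 2 syllables.
σ1/σ2 boundary: /r/ is a single consonant, so it becomes the next onset.

ra.re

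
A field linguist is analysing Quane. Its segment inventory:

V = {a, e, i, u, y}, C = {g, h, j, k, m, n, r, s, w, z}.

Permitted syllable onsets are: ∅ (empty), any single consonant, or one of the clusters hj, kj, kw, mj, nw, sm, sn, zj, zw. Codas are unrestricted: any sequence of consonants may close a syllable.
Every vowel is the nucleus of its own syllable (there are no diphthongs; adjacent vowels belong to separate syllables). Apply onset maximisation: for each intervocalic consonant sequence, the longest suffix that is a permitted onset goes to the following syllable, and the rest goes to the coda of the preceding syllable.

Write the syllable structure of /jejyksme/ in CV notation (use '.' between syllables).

The vowels are e, y, e — 3 nuclei, so 3 syllables.
V1 /e/ – V2 /y/: /j/ is a single consonant, so it becomes the next onset.
V2 /y/ – V3 /e/: /ksm/ — longest licit onset from the right is /sm/, leaving /k/ as coda.
Putting it together: je.jyk.sme.
Mapping each syllable to C/V: /je/ → CV, /jyk/ → CVC, /sme/ → CCV.

CV.CVC.CCV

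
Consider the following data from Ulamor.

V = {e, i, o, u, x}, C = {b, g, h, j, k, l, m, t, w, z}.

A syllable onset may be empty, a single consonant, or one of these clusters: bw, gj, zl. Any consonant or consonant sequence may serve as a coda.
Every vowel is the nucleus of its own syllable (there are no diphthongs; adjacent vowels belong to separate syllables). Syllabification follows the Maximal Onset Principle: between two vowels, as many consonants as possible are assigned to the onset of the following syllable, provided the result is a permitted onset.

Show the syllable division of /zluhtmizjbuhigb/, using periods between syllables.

zluht.mizj.bu.higb

Vowels present: u, i, u, i; each is a nucleus, giving 4 syllables.
V1 /u/ – V2 /i/: /htm/; trying suffixes from longest down, /m/ is the first permitted one, so coda /ht/ | onset /m/.
V2 /i/ – V3 /u/: /zjb/ — longest licit onset from the right is /b/, leaving /zj/ as coda.
V3 /u/ – V4 /i/: /h/ is a single consonant, so it becomes the next onset.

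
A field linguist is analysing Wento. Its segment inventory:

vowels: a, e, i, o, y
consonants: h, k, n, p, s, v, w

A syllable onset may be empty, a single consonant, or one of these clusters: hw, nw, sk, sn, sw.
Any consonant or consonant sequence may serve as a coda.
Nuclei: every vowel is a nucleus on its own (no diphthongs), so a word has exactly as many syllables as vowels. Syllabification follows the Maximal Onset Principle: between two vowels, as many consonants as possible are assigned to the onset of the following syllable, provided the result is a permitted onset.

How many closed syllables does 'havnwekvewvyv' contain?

Nuclei (vowels): a, e, e, y → 4 syllables.
/a…e/ gap (V1→V2): /vnw/ splits as /v/ + /nw/ (/nw/ is the longest suffix that is a licit onset).
/e…e/ gap (V2→V3): cluster /kv/ — the longest permitted-onset suffix is /v/; onset = /v/, preceding coda = /k/.
/e…y/ gap (V3→V4): /wv/ — longest licit onset from the right is /v/, leaving /w/ as coda.
So the parse is hav.nwek.vew.vyv.
Classifying each syllable: /hav/ (closed), /nwek/ (closed), /vew/ (closed), /vyv/ (closed).
Closed syllables: 4.

4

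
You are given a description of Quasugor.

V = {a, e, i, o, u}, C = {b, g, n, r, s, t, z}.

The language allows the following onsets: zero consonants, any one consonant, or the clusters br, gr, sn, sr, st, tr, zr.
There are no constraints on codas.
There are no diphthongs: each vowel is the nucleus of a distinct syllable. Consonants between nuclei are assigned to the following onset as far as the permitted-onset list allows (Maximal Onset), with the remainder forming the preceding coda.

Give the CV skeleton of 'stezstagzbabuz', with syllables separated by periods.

CCVC.CCVCC.CV.CVC

Nuclei (vowels): e, a, a, u → 4 syllables.
V1 /e/ – V2 /a/: /zst/ — longest licit onset from the right is /st/, leaving /z/ as coda.
V2 /a/ – V3 /a/: /gzb/ splits as /gz/ + /b/ (/b/ is the longest suffix that is a licit onset).
V3 /a/ – V4 /u/: /b/ is a single consonant, so it becomes the next onset.
Syllabification: stez.stagz.ba.buz.
Mapping each syllable to C/V: /stez/ → CCVC, /stagz/ → CCVCC, /ba/ → CV, /buz/ → CVC.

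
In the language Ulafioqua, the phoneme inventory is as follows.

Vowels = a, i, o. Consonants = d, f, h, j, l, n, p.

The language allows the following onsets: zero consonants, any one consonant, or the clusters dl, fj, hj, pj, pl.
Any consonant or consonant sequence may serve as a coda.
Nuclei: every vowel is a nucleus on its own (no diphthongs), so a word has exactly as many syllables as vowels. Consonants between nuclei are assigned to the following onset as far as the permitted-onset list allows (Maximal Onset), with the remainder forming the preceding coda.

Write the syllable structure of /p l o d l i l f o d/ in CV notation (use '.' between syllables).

CCV.CCVC.CVC

Nuclei (vowels): o, i, o → 3 syllables.
σ1/σ2 boundary: /dl/ is a licit onset in full, so it all attaches to the next syllable.
σ2/σ3 boundary: /lf/; trying suffixes from longest down, /f/ is the first permitted one, so coda /l/ | onset /f/.
Syllabification: plo.dlil.fod.
Mapping each syllable to C/V: /plo/ → CCV, /dlil/ → CCVC, /fod/ → CVC.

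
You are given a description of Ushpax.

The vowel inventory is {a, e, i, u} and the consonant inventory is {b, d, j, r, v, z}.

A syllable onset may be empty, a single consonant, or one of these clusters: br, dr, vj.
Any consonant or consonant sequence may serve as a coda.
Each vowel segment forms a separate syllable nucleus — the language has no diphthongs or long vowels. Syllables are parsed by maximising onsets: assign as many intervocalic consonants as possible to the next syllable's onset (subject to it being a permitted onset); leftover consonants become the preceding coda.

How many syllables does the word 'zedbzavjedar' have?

4

Vowels present: e, a, e, a; each is a nucleus, giving 4 syllables.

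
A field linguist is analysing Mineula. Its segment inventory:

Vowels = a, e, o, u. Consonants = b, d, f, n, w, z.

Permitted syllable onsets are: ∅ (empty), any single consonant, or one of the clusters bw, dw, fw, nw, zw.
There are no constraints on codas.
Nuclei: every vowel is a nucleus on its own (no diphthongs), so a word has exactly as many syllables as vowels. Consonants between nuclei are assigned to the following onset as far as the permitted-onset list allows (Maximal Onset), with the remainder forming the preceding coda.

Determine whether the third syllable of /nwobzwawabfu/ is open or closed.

Vowels present: o, a, a, u; each is a nucleus, giving 4 syllables.
σ1/σ2 boundary: /bzw/ — longest licit onset from the right is /zw/, leaving /b/ as coda.
σ2/σ3 boundary: /w/ is a single consonant, so it becomes the next onset.
σ3/σ4 boundary: cluster /bf/ — the longest permitted-onset suffix is /f/; onset = /f/, preceding coda = /b/.
Syllabification: nwob.zwa.wab.fu.
Syllable 3 is /wab/ with coda /b/, so it is closed.

closed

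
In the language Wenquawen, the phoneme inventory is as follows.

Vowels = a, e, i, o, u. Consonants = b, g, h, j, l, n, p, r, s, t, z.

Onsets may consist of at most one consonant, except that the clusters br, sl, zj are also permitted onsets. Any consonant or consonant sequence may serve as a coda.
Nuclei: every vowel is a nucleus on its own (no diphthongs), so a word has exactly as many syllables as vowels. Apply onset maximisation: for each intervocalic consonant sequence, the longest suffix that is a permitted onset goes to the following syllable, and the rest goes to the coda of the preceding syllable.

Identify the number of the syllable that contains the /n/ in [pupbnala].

Vowels present: u, a, a; each is a nucleus, giving 3 syllables.
V1 /u/ – V2 /a/: /pbn/; trying suffixes from longest down, /n/ is the first permitted one, so coda /pb/ | onset /n/.
V2 /a/ – V3 /a/: /l/ → onset of the next syllable (single consonants are always licit onsets).
So the parse is pupb.na.la.
The /n/ is in the onset of syllable 2 (/na/).

2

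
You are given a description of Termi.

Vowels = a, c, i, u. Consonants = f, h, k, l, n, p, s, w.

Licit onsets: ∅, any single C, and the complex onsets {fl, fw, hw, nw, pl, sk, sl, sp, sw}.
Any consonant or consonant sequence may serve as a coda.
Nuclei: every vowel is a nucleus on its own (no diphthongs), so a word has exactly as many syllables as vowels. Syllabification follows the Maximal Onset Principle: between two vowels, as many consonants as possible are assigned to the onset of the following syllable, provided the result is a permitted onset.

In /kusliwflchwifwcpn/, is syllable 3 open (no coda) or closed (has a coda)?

open

Vowels present: u, i, c, i, c; each is a nucleus, giving 5 syllables.
V1 /u/ – V2 /i/: /sl/ is a licit onset in full, so it all attaches to the next syllable.
V2 /i/ – V3 /c/: /wfl/; trying suffixes from longest down, /fl/ is the first permitted one, so coda /w/ | onset /fl/.
V3 /c/ – V4 /i/: /hw/ — entire cluster is a permitted onset → onset /hw/, coda ∅.
V4 /i/ – V5 /c/: /fw/ — entire cluster is a permitted onset → onset /fw/, coda ∅.
So the parse is ku.sliw.flc.hwi.fwcpn.
Syllable 3 is /flc/; it ends in its nucleus with no coda, so it is open.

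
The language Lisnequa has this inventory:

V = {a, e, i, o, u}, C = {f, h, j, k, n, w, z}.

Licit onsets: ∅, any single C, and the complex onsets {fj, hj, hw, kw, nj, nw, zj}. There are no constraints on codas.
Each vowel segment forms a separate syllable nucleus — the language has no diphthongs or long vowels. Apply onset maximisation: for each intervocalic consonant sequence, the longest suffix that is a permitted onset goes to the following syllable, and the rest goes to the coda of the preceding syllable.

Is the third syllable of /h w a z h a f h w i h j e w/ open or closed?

open

The vowels are a, a, i, e — 4 nuclei, so 4 syllables.
/a…a/ gap (V1→V2): /zh/; trying suffixes from longest down, /h/ is the first permitted one, so coda /z/ | onset /h/.
/a…i/ gap (V2→V3): /fhw/ splits as /f/ + /hw/ (/hw/ is the longest suffix that is a licit onset).
/i…e/ gap (V3→V4): /hj/ is a licit onset in full, so it all attaches to the next syllable.
So the parse is hwaz.haf.hwi.hjew.
Syllable 3 is /hwi/; it ends in its nucleus with no coda, so it is open.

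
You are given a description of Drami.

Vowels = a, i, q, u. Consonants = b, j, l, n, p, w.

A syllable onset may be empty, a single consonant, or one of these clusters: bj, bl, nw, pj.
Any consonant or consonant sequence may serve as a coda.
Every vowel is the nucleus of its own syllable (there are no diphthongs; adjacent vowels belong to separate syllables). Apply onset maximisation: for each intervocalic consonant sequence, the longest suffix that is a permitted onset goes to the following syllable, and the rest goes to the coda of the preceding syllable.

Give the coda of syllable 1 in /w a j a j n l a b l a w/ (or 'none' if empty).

none

The vowels are a, a, a, a — 4 nuclei, so 4 syllables.
V1 /a/ – V2 /a/: /j/ → onset of the next syllable (single consonants are always licit onsets).
V2 /a/ – V3 /a/: cluster /jnl/ — the longest permitted-onset suffix is /l/; onset = /l/, preceding coda = /jn/.
V3 /a/ – V4 /a/: /bl/ is a licit onset in full, so it all attaches to the next syllable.
Result: wa.jajn.la.blaw.
Syllable 1 is /wa/: onset /w/, nucleus /a/, coda ∅.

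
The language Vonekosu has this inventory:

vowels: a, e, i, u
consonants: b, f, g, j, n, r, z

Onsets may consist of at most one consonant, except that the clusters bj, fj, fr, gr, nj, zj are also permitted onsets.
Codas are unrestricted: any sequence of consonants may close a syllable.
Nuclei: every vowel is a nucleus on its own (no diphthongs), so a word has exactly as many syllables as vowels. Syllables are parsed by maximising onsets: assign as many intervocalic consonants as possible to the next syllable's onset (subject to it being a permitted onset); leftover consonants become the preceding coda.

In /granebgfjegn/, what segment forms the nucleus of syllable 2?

e

Nuclei (vowels): a, e, e → 3 syllables.
The second nucleus (vowel 2 from the left) is /e/.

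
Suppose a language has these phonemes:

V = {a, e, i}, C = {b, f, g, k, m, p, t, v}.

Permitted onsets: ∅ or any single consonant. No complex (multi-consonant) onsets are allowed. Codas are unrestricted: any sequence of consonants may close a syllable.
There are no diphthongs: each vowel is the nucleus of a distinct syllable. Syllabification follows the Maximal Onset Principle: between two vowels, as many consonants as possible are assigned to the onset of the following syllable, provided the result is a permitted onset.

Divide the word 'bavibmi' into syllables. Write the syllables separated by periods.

ba.vib.mi

Vowels present: a, i, i; each is a nucleus, giving 3 syllables.
V1 /a/ – V2 /i/: /v/ is a single consonant, so it becomes the next onset.
V2 /i/ – V3 /i/: cluster /bm/ — the longest permitted-onset suffix is /m/; onset = /m/, preceding coda = /b/.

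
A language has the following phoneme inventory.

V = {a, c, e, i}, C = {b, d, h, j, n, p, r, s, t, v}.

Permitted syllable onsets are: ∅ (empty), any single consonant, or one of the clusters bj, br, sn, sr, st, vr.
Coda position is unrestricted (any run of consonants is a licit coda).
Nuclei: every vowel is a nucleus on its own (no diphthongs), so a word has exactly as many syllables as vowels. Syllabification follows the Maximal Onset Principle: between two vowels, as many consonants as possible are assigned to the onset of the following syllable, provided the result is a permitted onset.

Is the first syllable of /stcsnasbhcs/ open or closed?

Vowels present: c, a, c; each is a nucleus, giving 3 syllables.
V1 /c/ – V2 /a/: /sn/ — entire cluster is a permitted onset → onset /sn/, coda ∅.
V2 /a/ – V3 /c/: cluster /sbh/ — the longest permitted-onset suffix is /h/; onset = /h/, preceding coda = /sb/.
Putting it together: stc.snasb.hcs.
Syllable 1 is /stc/; it ends in its nucleus with no coda, so it is open.

open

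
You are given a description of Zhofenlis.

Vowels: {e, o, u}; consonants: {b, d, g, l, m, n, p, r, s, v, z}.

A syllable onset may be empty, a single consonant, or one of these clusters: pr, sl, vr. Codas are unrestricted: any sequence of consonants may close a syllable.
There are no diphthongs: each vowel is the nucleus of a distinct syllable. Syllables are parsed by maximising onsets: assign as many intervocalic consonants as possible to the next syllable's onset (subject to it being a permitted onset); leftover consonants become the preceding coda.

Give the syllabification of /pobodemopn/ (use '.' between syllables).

The vowels are o, o, e, o — 4 nuclei, so 4 syllables.
Between /o/ (V1) and /o/ (V2): /b/ → onset of the next syllable (single consonants are always licit onsets).
Between /o/ (V2) and /e/ (V3): just /d/ — single C goes to the following onset.
Between /e/ (V3) and /o/ (V4): just /m/ — single C goes to the following onset.

po.bo.de.mopn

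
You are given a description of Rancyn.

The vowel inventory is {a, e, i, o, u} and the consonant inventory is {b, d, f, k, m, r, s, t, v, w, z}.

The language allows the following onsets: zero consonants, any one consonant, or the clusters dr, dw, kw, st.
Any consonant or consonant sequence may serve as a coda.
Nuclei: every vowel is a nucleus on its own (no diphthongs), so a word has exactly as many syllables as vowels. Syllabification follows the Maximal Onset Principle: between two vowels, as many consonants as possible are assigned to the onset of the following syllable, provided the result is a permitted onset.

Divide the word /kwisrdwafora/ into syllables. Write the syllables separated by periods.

kwisr.dwa.fo.ra

Vowels present: i, a, o, a; each is a nucleus, giving 4 syllables.
V1 /i/ – V2 /a/: cluster /srdw/ — the longest permitted-onset suffix is /dw/; onset = /dw/, preceding coda = /sr/.
V2 /a/ – V3 /o/: /f/ is a single consonant, so it becomes the next onset.
V3 /o/ – V4 /a/: /r/ → onset of the next syllable (single consonants are always licit onsets).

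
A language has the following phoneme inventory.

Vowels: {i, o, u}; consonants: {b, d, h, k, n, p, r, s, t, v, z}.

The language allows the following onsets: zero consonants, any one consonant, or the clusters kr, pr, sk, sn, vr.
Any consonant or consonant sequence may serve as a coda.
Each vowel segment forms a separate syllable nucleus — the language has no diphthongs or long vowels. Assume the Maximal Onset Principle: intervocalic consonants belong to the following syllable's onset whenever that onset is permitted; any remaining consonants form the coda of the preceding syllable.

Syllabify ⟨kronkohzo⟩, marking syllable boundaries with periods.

Vowels present: o, o, o; each is a nucleus, giving 3 syllables.
σ1/σ2 boundary: /nk/ splits as /n/ + /k/ (/k/ is the longest suffix that is a licit onset).
σ2/σ3 boundary: /hz/ — longest licit onset from the right is /z/, leaving /h/ as coda.

kron.koh.zo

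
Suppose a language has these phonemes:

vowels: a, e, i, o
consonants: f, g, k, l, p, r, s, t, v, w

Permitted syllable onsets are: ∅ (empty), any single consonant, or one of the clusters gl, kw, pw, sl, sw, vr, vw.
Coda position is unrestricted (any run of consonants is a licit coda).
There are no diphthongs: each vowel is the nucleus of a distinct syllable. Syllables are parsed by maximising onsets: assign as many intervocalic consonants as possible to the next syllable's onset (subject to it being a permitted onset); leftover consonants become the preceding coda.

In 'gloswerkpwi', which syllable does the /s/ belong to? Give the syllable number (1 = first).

2

Nuclei (vowels): o, e, i → 3 syllables.
V1 /o/ – V2 /e/: /sw/ is a licit onset in full, so it all attaches to the next syllable.
V2 /e/ – V3 /i/: /rkpw/ — longest licit onset from the right is /pw/, leaving /rk/ as coda.
Syllabification: glo.swerk.pwi.
The /s/ is in the onset of syllable 2 (/swerk/).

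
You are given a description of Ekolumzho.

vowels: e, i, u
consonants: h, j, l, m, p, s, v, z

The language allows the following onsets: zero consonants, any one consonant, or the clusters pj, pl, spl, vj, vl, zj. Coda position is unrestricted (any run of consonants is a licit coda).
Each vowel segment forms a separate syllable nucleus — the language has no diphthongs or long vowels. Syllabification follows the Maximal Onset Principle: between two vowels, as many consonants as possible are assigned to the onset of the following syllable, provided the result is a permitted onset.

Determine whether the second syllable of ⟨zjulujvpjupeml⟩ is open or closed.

Nuclei (vowels): u, u, u, e → 4 syllables.
/u…u/ gap (V1→V2): /l/ → onset of the next syllable (single consonants are always licit onsets).
/u…u/ gap (V2→V3): /jvpj/; trying suffixes from longest down, /pj/ is the first permitted one, so coda /jv/ | onset /pj/.
/u…e/ gap (V3→V4): just /p/ — single C goes to the following onset.
So the parse is zju.lujv.pju.peml.
Syllable 2 is /lujv/ with coda /jv/, so it is closed.

closed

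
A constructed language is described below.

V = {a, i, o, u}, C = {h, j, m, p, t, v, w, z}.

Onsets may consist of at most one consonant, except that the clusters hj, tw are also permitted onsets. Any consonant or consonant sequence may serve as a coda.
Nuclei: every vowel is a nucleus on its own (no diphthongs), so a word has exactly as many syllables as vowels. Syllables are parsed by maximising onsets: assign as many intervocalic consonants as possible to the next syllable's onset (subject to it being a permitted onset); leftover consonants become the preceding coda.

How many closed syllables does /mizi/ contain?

0

Vowels present: i, i; each is a nucleus, giving 2 syllables.
Between /i/ (V1) and /i/ (V2): /z/ is a single consonant, so it becomes the next onset.
So the parse is mi.zi.
Classifying each syllable: /mi/ (open), /zi/ (open).
Closed syllables: 0.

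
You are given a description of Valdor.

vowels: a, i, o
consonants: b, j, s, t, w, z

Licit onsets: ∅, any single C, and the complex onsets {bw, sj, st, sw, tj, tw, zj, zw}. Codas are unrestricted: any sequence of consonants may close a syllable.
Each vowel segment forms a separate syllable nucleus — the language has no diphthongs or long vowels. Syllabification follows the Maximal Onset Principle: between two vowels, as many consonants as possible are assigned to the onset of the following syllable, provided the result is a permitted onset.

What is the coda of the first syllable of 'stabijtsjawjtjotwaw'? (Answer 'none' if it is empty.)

none

Vowels present: a, i, a, o, a; each is a nucleus, giving 5 syllables.
V1 /a/ – V2 /i/: /b/ → onset of the next syllable (single consonants are always licit onsets).
V2 /i/ – V3 /a/: /jtsj/ — longest licit onset from the right is /sj/, leaving /jt/ as coda.
V3 /a/ – V4 /o/: /wjtj/ splits as /wj/ + /tj/ (/tj/ is the longest suffix that is a licit onset).
V4 /o/ – V5 /a/: /tw/ is a licit onset in full, so it all attaches to the next syllable.
Putting it together: sta.bijt.sjawj.tjo.twaw.
Syllable 1 is /sta/: onset /st/, nucleus /a/, coda ∅.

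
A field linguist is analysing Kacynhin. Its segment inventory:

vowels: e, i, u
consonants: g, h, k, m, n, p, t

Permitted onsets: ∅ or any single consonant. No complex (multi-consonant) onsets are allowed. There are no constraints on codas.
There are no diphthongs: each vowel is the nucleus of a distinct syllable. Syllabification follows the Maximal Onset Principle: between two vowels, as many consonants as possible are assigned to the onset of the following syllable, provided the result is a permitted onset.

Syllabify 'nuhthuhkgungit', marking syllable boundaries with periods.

nuht.huhk.gun.git

The vowels are u, u, u, i — 4 nuclei, so 4 syllables.
/u…u/ gap (V1→V2): /hth/; trying suffixes from longest down, /h/ is the first permitted one, so coda /ht/ | onset /h/.
/u…u/ gap (V2→V3): /hkg/ — longest licit onset from the right is /g/, leaving /hk/ as coda.
/u…i/ gap (V3→V4): cluster /ng/ — the longest permitted-onset suffix is /g/; onset = /g/, preceding coda = /n/.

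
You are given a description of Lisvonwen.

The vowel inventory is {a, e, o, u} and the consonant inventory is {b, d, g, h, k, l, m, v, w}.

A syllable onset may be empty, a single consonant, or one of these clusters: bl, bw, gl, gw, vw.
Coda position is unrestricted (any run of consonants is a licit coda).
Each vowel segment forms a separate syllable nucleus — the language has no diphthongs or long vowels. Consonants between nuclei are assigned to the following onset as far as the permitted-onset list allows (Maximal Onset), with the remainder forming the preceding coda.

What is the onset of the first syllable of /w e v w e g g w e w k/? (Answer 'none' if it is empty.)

Vowels present: e, e, e; each is a nucleus, giving 3 syllables.
σ1/σ2 boundary: /vw/ is a licit onset in full, so it all attaches to the next syllable.
σ2/σ3 boundary: cluster /ggw/ — the longest permitted-onset suffix is /gw/; onset = /gw/, preceding coda = /g/.
So the parse is we.vweg.gwewk.
Syllable 1 is /we/: onset /w/, nucleus /e/, coda ∅.

w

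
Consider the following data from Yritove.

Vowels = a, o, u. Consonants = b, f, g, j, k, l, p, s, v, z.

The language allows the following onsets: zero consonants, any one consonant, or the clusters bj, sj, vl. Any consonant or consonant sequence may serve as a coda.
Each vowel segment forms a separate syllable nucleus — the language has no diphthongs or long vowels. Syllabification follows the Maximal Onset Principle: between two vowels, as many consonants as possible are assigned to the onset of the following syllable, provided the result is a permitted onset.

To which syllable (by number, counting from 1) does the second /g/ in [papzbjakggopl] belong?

3

Vowels present: a, a, o; each is a nucleus, giving 3 syllables.
V1 /a/ – V2 /a/: /pzbj/ — longest licit onset from the right is /bj/, leaving /pz/ as coda.
V2 /a/ – V3 /o/: /kgg/ — longest licit onset from the right is /g/, leaving /kg/ as coda.
So the parse is papz.bjakg.gopl.
The second /g/ is in the onset of syllable 3 (/gopl/).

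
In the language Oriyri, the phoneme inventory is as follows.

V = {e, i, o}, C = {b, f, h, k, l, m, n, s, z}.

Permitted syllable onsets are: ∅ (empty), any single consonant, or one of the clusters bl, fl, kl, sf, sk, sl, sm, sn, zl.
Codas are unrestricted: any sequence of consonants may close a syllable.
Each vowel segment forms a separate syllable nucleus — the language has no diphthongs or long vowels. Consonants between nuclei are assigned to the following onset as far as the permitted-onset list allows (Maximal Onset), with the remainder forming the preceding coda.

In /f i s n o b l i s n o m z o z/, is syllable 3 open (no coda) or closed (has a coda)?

Vowels present: i, o, i, o, o; each is a nucleus, giving 5 syllables.
/i…o/ gap (V1→V2): cluster /sn/ — /sn/ is itself a permitted onset, so the whole cluster goes right; preceding coda = ∅.
/o…i/ gap (V2→V3): /bl/ — entire cluster is a permitted onset → onset /bl/, coda ∅.
/i…o/ gap (V3→V4): /sn/ — entire cluster is a permitted onset → onset /sn/, coda ∅.
/o…o/ gap (V4→V5): /mz/ — longest licit onset from the right is /z/, leaving /m/ as coda.
So the parse is fi.sno.bli.snom.zoz.
Syllable 3 is /bli/; it ends in its nucleus with no coda, so it is open.

open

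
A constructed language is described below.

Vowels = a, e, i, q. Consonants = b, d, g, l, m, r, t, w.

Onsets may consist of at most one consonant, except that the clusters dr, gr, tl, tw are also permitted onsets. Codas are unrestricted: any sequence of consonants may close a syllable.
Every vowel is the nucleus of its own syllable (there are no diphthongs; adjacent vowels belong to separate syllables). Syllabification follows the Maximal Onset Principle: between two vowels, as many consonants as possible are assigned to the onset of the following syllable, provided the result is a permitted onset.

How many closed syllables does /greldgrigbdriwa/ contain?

2

Nuclei (vowels): e, i, i, a → 4 syllables.
/e…i/ gap (V1→V2): /ldgr/; trying suffixes from longest down, /gr/ is the first permitted one, so coda /ld/ | onset /gr/.
/i…i/ gap (V2→V3): /gbdr/ — longest licit onset from the right is /dr/, leaving /gb/ as coda.
/i…a/ gap (V3→V4): /w/ → onset of the next syllable (single consonants are always licit onsets).
Result: greld.grigb.dri.wa.
Classifying each syllable: /greld/ (closed), /grigb/ (closed), /dri/ (open), /wa/ (open).
Closed syllables: 2.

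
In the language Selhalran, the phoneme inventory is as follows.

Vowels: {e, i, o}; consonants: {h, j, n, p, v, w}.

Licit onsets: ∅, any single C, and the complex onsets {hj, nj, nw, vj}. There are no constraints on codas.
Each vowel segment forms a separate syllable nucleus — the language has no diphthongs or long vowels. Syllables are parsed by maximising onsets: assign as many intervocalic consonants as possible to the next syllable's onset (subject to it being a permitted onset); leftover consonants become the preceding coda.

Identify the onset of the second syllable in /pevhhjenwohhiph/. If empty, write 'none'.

hj

Vowels present: e, e, o, i; each is a nucleus, giving 4 syllables.
Between /e/ (V1) and /e/ (V2): /vhhj/; trying suffixes from longest down, /hj/ is the first permitted one, so coda /vh/ | onset /hj/.
Between /e/ (V2) and /o/ (V3): /nw/ is a licit onset in full, so it all attaches to the next syllable.
Between /o/ (V3) and /i/ (V4): /hh/ splits as /h/ + /h/ (/h/ is the longest suffix that is a licit onset).
Result: pevh.hje.nwoh.hiph.
Syllable 2 is /hje/: onset /hj/, nucleus /e/, coda ∅.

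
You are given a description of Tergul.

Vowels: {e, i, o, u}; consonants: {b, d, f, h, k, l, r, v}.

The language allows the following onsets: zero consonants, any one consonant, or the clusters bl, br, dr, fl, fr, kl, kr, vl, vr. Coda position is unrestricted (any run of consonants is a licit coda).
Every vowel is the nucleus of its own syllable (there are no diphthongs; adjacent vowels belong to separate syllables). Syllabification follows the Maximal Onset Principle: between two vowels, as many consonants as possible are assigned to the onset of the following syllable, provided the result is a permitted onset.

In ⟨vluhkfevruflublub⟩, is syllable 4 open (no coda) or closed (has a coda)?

open

Nuclei (vowels): u, e, u, u, u → 5 syllables.
/u…e/ gap (V1→V2): /hkf/ splits as /hk/ + /f/ (/f/ is the longest suffix that is a licit onset).
/e…u/ gap (V2→V3): /vr/ is a licit onset in full, so it all attaches to the next syllable.
/u…u/ gap (V3→V4): cluster /fl/ — /fl/ is itself a permitted onset, so the whole cluster goes right; preceding coda = ∅.
/u…u/ gap (V4→V5): cluster /bl/ — /bl/ is itself a permitted onset, so the whole cluster goes right; preceding coda = ∅.
Putting it together: vluhk.fe.vru.flu.blub.
Syllable 4 is /flu/; it ends in its nucleus with no coda, so it is open.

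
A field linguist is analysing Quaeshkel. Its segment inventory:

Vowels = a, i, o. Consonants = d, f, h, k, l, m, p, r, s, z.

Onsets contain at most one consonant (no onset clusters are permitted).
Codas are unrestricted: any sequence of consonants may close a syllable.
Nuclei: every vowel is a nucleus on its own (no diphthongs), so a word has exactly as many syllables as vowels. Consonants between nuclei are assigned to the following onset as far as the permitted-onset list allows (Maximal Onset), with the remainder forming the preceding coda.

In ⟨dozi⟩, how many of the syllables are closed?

0

The vowels are o, i — 2 nuclei, so 2 syllables.
V1 /o/ – V2 /i/: just /z/ — single C goes to the following onset.
So the parse is do.zi.
Classifying each syllable: /do/ (open), /zi/ (open).
Closed syllables: 0.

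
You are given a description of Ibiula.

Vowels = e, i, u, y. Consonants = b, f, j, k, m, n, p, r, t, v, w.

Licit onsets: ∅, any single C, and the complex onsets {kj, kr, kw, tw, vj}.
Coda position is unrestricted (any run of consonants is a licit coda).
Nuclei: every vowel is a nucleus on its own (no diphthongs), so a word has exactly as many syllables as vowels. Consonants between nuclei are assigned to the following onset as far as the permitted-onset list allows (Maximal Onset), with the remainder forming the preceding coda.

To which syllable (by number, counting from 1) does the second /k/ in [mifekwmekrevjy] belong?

The vowels are i, e, e, e, y — 5 nuclei, so 5 syllables.
/i…e/ gap (V1→V2): /f/ → onset of the next syllable (single consonants are always licit onsets).
/e…e/ gap (V2→V3): cluster /kwm/ — the longest permitted-onset suffix is /m/; onset = /m/, preceding coda = /kw/.
/e…e/ gap (V3→V4): /kr/ — entire cluster is a permitted onset → onset /kr/, coda ∅.
/e…y/ gap (V4→V5): /vj/ is a licit onset in full, so it all attaches to the next syllable.
So the parse is mi.fekw.me.kre.vjy.
The second /k/ is in the onset of syllable 4 (/kre/).

4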